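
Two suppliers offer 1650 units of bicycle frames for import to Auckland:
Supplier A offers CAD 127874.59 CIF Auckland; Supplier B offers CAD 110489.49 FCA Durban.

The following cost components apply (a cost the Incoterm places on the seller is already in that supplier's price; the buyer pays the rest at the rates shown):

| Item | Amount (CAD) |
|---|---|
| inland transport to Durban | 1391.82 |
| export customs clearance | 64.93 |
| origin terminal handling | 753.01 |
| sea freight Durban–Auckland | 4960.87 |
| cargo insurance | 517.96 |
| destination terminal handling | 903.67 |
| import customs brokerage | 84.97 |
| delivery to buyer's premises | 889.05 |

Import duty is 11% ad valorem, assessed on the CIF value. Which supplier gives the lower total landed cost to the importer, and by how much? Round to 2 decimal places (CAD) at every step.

Supplier A (CIF):
The CIF price already equals the CIF value: 127874.59
Import duty = 127874.59 × 11% = 14066.20
Buyer bears (A): 903.67 + 84.97 + 889.05 = 1877.69
Landed cost (A) = invoice 127874.59 + 1877.69 + duty 14066.20 = 143818.48
Supplier B (FCA):
CIF value = FCA price + origin terminal + freight + insurance = 110489.49 + 753.01 + 4960.87 + 517.96 = 116721.33
Import duty = 116721.33 × 11% = 12839.35
Buyer bears (B): 753.01 + 4960.87 + 517.96 + 903.67 + 84.97 + 889.05 = 8109.53
Landed cost (B) = invoice 110489.49 + 8109.53 + duty 12839.35 = 131438.37
Difference = |143818.48 − 131438.37| = 12380.11

Supplier B is cheaper by CAD 12380.11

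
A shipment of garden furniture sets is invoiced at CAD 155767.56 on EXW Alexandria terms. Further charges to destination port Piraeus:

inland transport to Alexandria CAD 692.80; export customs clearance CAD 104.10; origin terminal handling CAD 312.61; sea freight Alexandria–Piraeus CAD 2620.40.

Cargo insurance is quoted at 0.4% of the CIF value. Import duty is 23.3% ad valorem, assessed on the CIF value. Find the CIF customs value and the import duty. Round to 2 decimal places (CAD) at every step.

CIF value: CAD 160138.02; import duty: CAD 37312.16

Let C be the CIF value. C = EXW price + pre-shipment costs + freight + 0.4% × C
C − 0.4% × C = 155767.56 + 692.80 + 104.10 + 312.61 + 2620.40
0.996 × C = 159497.47
C = 159497.47 / 0.996 = 160138.02
Insurance premium = 0.4% × 160138.02 = 640.55
Import duty = 160138.02 × 23.3% = 37312.16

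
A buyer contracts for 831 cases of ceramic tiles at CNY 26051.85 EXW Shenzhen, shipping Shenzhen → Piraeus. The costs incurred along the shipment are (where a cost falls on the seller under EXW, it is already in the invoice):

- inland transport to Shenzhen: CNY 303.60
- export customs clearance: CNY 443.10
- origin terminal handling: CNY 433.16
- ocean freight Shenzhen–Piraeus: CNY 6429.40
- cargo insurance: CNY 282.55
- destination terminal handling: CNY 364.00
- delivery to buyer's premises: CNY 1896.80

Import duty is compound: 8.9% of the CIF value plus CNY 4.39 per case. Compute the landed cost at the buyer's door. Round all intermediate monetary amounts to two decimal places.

Total landed cost: CNY 42873.54

EXW: the seller makes goods available at their premises; the buyer bears all onward costs.
CIF value = EXW price + inland to port + export clearance + origin terminal + freight + insurance = 26051.85 + 303.60 + 443.10 + 433.16 + 6429.40 + 282.55 = 33943.66
Ad valorem component: 33943.66 × 8.9% = 3020.99
Specific component: 831 × 4.39 = 3648.09
Import duty = 3020.99 + 3648.09 = 6669.08
Buyer bears: inland to port 303.60 + export clearance 443.10 + origin terminal 433.16 + freight 6429.40 + insurance 282.55 + destination terminal 364.00 + delivery 1896.80 + duty 6669.08 = 16821.69
Landed cost = invoice 26051.85 + 16821.69 = 42873.54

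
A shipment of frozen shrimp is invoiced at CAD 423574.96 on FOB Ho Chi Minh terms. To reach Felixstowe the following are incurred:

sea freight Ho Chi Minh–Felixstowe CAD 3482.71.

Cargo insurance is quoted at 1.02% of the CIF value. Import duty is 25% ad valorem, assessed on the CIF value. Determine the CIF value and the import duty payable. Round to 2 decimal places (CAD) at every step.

CIF value: CAD 431458.55; import duty: CAD 107864.64

Let C be the CIF value. C = FOB price + freight + 1.02% × C
C − 1.02% × C = 423574.96 + 3482.71
0.9898 × C = 427057.67
C = 427057.67 / 0.9898 = 431458.55
Insurance premium = 1.02% × 431458.55 = 4400.88
Import duty = 431458.55 × 25% = 107864.64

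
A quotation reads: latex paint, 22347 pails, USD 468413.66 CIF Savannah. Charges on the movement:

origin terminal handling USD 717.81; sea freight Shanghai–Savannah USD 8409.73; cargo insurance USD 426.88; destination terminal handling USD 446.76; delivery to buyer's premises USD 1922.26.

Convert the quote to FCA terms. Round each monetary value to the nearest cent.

Not relevant to the conversion: destination terminal, delivery — on the buyer under both terms; not part of either seller's price.
From CIF to FCA, the seller no longer bears: origin terminal, freight, insurance.
FCA price = 468413.66 − 717.81 − 8409.73 − 426.88 = 458859.24

FCA price: USD 458859.24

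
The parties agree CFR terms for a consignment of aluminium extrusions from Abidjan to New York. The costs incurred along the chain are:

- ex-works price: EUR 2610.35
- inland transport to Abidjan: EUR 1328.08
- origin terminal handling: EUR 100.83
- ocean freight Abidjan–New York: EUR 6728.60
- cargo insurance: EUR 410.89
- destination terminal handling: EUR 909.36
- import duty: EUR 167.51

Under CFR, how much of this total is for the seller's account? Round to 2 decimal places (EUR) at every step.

Seller's account: EUR 10767.86

CFR: the seller pays costs through ocean freight to the destination port, but not insurance.
Seller's account: goods 2610.35 + inland to port 1328.08 + origin terminal 100.83 + freight 6728.60 = 10767.86
Buyer's account: insurance 410.89 + destination terminal 909.36 + duty 167.51 = 1487.76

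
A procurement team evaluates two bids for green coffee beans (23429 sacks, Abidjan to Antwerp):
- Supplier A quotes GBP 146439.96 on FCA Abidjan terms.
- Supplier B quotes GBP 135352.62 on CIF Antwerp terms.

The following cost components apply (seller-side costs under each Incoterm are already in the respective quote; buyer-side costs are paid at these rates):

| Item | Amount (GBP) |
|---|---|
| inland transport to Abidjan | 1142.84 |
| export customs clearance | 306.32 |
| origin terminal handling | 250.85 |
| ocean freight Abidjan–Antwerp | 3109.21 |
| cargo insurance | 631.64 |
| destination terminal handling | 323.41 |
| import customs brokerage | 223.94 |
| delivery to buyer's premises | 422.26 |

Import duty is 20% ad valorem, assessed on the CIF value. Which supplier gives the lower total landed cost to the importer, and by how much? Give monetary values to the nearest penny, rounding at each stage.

Supplier B is cheaper by GBP 18094.85

Supplier A (FCA):
CIF value = FCA price + origin terminal + freight + insurance = 146439.96 + 250.85 + 3109.21 + 631.64 = 150431.66
Import duty = 150431.66 × 20% = 30086.33
Buyer bears (A): 250.85 + 3109.21 + 631.64 + 323.41 + 223.94 + 422.26 = 4961.31
Landed cost (A) = invoice 146439.96 + 4961.31 + duty 30086.33 = 181487.60
Supplier B (CIF):
The CIF price already equals the CIF value: 135352.62
Import duty = 135352.62 × 20% = 27070.52
Buyer bears (B): 323.41 + 223.94 + 422.26 = 969.61
Landed cost (B) = invoice 135352.62 + 969.61 + duty 27070.52 = 163392.75
Difference = |181487.60 − 163392.75| = 18094.85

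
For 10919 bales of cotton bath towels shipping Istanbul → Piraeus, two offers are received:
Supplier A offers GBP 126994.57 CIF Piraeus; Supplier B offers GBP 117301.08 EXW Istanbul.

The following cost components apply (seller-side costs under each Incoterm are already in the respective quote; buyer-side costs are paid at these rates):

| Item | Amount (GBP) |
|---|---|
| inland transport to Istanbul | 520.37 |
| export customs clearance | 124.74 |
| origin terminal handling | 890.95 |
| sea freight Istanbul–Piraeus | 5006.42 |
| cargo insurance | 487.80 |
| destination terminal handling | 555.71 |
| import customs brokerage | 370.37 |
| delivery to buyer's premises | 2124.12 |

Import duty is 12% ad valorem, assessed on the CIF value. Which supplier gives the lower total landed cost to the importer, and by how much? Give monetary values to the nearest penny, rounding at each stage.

Supplier B is cheaper by GBP 2982.80

Supplier A (CIF):
The CIF price already equals the CIF value: 126994.57
Import duty = 126994.57 × 12% = 15239.35
Buyer bears (A): 555.71 + 370.37 + 2124.12 = 3050.20
Landed cost (A) = invoice 126994.57 + 3050.20 + duty 15239.35 = 145284.12
Supplier B (EXW):
CIF value = EXW price + inland to port + export clearance + origin terminal + freight + insurance = 117301.08 + 520.37 + 124.74 + 890.95 + 5006.42 + 487.80 = 124331.36
Import duty = 124331.36 × 12% = 14919.76
Buyer bears (B): 520.37 + 124.74 + 890.95 + 5006.42 + 487.80 + 555.71 + 370.37 + 2124.12 = 10080.48
Landed cost (B) = invoice 117301.08 + 10080.48 + duty 14919.76 = 142301.32
Difference = |145284.12 − 142301.32| = 2982.80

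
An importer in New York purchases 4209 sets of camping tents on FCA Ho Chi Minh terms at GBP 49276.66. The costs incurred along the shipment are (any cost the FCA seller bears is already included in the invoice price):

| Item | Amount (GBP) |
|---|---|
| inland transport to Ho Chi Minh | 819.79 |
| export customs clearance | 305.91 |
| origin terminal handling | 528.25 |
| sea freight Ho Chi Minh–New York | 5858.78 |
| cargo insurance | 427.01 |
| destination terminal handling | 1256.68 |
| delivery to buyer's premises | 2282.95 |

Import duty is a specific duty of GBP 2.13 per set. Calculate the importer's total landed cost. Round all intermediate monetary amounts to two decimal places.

FCA: the seller delivers export-cleared goods to the carrier; the buyer bears costs from that point.
Already in the invoice (seller's account under FCA): inland to port, export clearance — exclude.
CIF value = FCA price + origin terminal + freight + insurance = 49276.66 + 528.25 + 5858.78 + 427.01 = 56090.70
Import duty = 4209 × 2.13 = 8965.17
Buyer bears: origin terminal 528.25 + freight 5858.78 + insurance 427.01 + destination terminal 1256.68 + delivery 2282.95 + duty 8965.17 = 19318.84
Landed cost = invoice 49276.66 + 19318.84 = 68595.50

Total landed cost: GBP 68595.50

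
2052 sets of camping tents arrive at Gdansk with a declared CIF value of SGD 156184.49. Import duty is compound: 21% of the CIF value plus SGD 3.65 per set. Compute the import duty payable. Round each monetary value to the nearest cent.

Import duty: SGD 40288.54

Ad valorem component: 156184.49 × 21% = 32798.74
Specific component: 2052 × 3.65 = 7489.80
Import duty = 32798.74 + 7489.80 = 40288.54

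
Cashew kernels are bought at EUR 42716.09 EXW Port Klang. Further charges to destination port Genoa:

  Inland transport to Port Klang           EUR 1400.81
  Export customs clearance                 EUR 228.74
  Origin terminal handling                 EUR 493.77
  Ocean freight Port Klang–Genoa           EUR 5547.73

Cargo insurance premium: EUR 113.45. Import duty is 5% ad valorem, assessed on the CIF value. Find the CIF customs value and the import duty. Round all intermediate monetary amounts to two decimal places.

CIF value: EUR 50500.59; import duty: EUR 2525.03

CIF = EXW price + pre-shipment costs + freight + insurance
CIF = 42716.09 + 1400.81 + 228.74 + 493.77 + 5547.73 + 113.45 = 50500.59
Import duty = 50500.59 × 5% = 2525.03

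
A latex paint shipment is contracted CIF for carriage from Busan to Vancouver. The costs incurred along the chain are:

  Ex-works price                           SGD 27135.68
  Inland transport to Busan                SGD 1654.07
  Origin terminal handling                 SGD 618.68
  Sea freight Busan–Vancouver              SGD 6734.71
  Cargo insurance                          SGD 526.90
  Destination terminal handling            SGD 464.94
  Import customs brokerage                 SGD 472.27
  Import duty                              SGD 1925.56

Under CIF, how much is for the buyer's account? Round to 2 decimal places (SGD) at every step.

Buyer's account: SGD 2862.77

CIF: the seller pays costs through ocean freight and marine insurance to the destination port.
Seller's account: goods 27135.68 + inland to port 1654.07 + origin terminal 618.68 + freight 6734.71 + insurance 526.90 = 36670.04
Buyer's account: destination terminal 464.94 + brokerage 472.27 + duty 1925.56 = 2862.77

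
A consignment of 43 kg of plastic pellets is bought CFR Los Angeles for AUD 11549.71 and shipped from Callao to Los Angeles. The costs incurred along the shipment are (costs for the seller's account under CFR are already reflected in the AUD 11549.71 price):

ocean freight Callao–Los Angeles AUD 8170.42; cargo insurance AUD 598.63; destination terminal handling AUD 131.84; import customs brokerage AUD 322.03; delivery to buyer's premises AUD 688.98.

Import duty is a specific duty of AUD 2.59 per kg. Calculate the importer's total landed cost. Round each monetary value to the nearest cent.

CFR: the seller pays costs through ocean freight to the destination port, but not insurance.
Already in the invoice (seller's account under CFR): freight — exclude.
CIF value = CFR price + insurance = 11549.71 + 598.63 = 12148.34
Import duty = 43 × 2.59 = 111.37
Buyer bears: insurance 598.63 + destination terminal 131.84 + brokerage 322.03 + delivery 688.98 + duty 111.37 = 1852.85
Landed cost = invoice 11549.71 + 1852.85 = 13402.56

Total landed cost: AUD 13402.56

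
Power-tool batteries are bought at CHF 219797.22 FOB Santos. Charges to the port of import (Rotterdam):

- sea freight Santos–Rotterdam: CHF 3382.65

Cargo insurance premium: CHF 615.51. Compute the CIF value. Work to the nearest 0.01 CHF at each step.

CIF = FOB price + freight + insurance
CIF = 219797.22 + 3382.65 + 615.51 = 223795.38

CIF value: CHF 223795.38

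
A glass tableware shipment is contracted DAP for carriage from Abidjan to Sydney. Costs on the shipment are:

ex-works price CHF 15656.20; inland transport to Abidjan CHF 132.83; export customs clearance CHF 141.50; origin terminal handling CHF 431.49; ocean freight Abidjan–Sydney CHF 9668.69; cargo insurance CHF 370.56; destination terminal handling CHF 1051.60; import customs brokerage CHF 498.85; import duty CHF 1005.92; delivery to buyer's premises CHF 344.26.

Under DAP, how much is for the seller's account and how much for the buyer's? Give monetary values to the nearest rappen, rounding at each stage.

Seller: CHF 27797.13; buyer: CHF 1504.77

DAP: the seller bears all costs to the named destination except import duty and clearance.
Seller's account: goods 15656.20 + inland to port 132.83 + export clearance 141.50 + origin terminal 431.49 + freight 9668.69 + insurance 370.56 + destination terminal 1051.60 + delivery 344.26 = 27797.13
Buyer's account: brokerage 498.85 + duty 1005.92 = 1504.77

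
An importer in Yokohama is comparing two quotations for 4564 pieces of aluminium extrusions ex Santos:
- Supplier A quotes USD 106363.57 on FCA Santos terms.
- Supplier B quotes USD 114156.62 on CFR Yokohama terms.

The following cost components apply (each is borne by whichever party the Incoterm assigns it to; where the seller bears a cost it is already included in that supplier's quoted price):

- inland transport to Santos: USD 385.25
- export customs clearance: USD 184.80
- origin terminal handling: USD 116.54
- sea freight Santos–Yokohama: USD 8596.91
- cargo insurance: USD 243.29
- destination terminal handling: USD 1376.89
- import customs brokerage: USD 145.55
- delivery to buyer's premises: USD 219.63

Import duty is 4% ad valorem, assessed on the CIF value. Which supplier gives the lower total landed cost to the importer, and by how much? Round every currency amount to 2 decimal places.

Supplier A (FCA):
CIF value = FCA price + origin terminal + freight + insurance = 106363.57 + 116.54 + 8596.91 + 243.29 = 115320.31
Import duty = 115320.31 × 4% = 4612.81
Buyer bears (A): 116.54 + 8596.91 + 243.29 + 1376.89 + 145.55 + 219.63 = 10698.81
Landed cost (A) = invoice 106363.57 + 10698.81 + duty 4612.81 = 121675.19
Supplier B (CFR):
CIF value = CFR price + insurance = 114156.62 + 243.29 = 114399.91
Import duty = 114399.91 × 4% = 4576.00
Buyer bears (B): 243.29 + 1376.89 + 145.55 + 219.63 = 1985.36
Landed cost (B) = invoice 114156.62 + 1985.36 + duty 4576.00 = 120717.98
Difference = |121675.19 − 120717.98| = 957.21

Supplier B is cheaper by USD 957.21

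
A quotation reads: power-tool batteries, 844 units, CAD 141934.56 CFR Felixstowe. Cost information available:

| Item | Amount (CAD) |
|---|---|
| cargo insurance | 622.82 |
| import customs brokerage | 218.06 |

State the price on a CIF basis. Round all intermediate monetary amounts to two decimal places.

Not relevant to the conversion: brokerage — on the buyer under both terms; not part of either seller's price.
From CFR to CIF, the seller additionally bears: insurance.
CIF price = 141934.56 + 622.82 = 142557.38

CIF price: CAD 142557.38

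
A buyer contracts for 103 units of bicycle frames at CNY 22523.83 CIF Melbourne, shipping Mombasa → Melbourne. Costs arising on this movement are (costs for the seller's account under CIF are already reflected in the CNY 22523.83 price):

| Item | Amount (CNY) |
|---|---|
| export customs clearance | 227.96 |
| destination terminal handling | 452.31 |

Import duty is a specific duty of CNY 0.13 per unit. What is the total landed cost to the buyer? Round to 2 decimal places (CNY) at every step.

CIF: the seller pays costs through ocean freight and marine insurance to the destination port.
Already in the invoice (seller's account under CIF): export clearance — exclude.
The CIF price already equals the CIF value: 22523.83
Import duty = 103 × 0.13 = 13.39
Buyer bears: destination terminal 452.31 + duty 13.39 = 465.70
Landed cost = invoice 22523.83 + 465.70 = 22989.53

Total landed cost: CNY 22989.53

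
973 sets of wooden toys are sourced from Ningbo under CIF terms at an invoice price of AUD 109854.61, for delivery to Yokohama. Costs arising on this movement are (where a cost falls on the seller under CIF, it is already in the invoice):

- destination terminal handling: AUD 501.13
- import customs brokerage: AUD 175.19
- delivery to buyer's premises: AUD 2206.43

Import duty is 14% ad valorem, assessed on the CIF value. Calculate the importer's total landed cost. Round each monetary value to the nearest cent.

Total landed cost: AUD 128117.01

CIF: the seller pays costs through ocean freight and marine insurance to the destination port.
The CIF price already equals the CIF value: 109854.61
Import duty = 109854.61 × 14% = 15379.65
Buyer bears: destination terminal 501.13 + brokerage 175.19 + delivery 2206.43 + duty 15379.65 = 18262.40
Landed cost = invoice 109854.61 + 18262.40 = 128117.01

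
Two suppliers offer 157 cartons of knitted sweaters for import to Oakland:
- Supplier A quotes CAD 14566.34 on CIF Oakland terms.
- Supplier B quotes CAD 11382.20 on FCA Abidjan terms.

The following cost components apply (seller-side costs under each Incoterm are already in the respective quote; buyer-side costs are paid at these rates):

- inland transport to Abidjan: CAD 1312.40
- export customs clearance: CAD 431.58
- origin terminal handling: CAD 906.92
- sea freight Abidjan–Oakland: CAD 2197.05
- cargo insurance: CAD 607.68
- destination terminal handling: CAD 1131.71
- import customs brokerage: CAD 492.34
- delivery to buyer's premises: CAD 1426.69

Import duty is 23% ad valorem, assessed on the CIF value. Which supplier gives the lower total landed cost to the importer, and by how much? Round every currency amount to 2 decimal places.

Supplier A is cheaper by CAD 648.84

Supplier A (CIF):
The CIF price already equals the CIF value: 14566.34
Import duty = 14566.34 × 23% = 3350.26
Buyer bears (A): 1131.71 + 492.34 + 1426.69 = 3050.74
Landed cost (A) = invoice 14566.34 + 3050.74 + duty 3350.26 = 20967.34
Supplier B (FCA):
CIF value = FCA price + origin terminal + freight + insurance = 11382.20 + 906.92 + 2197.05 + 607.68 = 15093.85
Import duty = 15093.85 × 23% = 3471.59
Buyer bears (B): 906.92 + 2197.05 + 607.68 + 1131.71 + 492.34 + 1426.69 = 6762.39
Landed cost (B) = invoice 11382.20 + 6762.39 + duty 3471.59 = 21616.18
Difference = |20967.34 − 21616.18| = 648.84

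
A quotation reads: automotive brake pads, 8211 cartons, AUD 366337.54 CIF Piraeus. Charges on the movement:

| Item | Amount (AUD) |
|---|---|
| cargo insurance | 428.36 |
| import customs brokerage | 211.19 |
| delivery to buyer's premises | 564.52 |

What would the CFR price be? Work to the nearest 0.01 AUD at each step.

Not relevant to the conversion: delivery, brokerage — on the buyer under both terms; not part of either seller's price.
From CIF to CFR, the seller no longer bears: insurance.
CFR price = 366337.54 − 428.36 = 365909.18

CFR price: AUD 365909.18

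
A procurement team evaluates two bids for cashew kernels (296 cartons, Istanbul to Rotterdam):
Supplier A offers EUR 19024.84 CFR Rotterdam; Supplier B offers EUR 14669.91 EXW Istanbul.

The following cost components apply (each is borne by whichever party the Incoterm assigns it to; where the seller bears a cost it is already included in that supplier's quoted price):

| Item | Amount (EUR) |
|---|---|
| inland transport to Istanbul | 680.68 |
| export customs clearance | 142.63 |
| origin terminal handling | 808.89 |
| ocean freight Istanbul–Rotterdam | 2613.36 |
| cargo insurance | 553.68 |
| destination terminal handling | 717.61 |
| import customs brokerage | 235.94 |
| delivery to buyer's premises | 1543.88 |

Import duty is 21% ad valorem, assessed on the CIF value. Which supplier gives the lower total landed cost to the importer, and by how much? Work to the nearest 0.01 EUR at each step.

Supplier A (CFR):
CIF value = CFR price + insurance = 19024.84 + 553.68 = 19578.52
Import duty = 19578.52 × 21% = 4111.49
Buyer bears (A): 553.68 + 717.61 + 235.94 + 1543.88 = 3051.11
Landed cost (A) = invoice 19024.84 + 3051.11 + duty 4111.49 = 26187.44
Supplier B (EXW):
CIF value = EXW price + inland to port + export clearance + origin terminal + freight + insurance = 14669.91 + 680.68 + 142.63 + 808.89 + 2613.36 + 553.68 = 19469.15
Import duty = 19469.15 × 21% = 4088.52
Buyer bears (B): 680.68 + 142.63 + 808.89 + 2613.36 + 553.68 + 717.61 + 235.94 + 1543.88 = 7296.67
Landed cost (B) = invoice 14669.91 + 7296.67 + duty 4088.52 = 26055.10
Difference = |26187.44 − 26055.10| = 132.34

Supplier B is cheaper by EUR 132.34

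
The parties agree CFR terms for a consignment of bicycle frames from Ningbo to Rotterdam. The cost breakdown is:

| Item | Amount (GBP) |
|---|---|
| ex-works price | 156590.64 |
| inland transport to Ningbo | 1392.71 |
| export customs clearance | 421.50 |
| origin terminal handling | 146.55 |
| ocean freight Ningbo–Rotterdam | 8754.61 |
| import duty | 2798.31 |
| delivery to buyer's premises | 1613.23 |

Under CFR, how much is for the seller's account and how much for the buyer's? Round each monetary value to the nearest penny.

CFR: the seller pays costs through ocean freight to the destination port, but not insurance.
Seller's account: goods 156590.64 + inland to port 1392.71 + export clearance 421.50 + origin terminal 146.55 + freight 8754.61 = 167306.01
Buyer's account: duty 2798.31 + delivery 1613.23 = 4411.54

Seller: GBP 167306.01; buyer: GBP 4411.54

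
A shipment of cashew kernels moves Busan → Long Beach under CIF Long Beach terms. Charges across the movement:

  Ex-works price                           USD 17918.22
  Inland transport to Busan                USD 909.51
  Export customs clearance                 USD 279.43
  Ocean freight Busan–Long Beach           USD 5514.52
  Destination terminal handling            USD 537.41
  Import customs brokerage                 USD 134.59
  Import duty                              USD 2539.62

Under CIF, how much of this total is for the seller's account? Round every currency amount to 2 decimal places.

Seller's account: USD 24621.68

CIF: the seller pays costs through ocean freight and marine insurance to the destination port.
Seller's account: goods 17918.22 + inland to port 909.51 + export clearance 279.43 + freight 5514.52 = 24621.68
Buyer's account: destination terminal 537.41 + brokerage 134.59 + duty 2539.62 = 3211.62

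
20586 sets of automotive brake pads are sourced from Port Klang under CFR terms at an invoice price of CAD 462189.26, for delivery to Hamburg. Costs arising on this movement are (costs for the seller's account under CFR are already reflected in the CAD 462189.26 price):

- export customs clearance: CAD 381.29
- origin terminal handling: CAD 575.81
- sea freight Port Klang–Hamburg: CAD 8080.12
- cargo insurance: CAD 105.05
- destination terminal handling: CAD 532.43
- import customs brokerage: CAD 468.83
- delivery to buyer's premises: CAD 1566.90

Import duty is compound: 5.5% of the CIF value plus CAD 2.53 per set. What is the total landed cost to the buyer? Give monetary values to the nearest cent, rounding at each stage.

Total landed cost: CAD 542371.24

CFR: the seller pays costs through ocean freight to the destination port, but not insurance.
Already in the invoice (seller's account under CFR): export clearance, origin terminal, freight — exclude.
CIF value = CFR price + insurance = 462189.26 + 105.05 = 462294.31
Ad valorem component: 462294.31 × 5.5% = 25426.19
Specific component: 20586 × 2.53 = 52082.58
Import duty = 25426.19 + 52082.58 = 77508.77
Buyer bears: insurance 105.05 + destination terminal 532.43 + brokerage 468.83 + delivery 1566.90 + duty 77508.77 = 80181.98
Landed cost = invoice 462189.26 + 80181.98 = 542371.24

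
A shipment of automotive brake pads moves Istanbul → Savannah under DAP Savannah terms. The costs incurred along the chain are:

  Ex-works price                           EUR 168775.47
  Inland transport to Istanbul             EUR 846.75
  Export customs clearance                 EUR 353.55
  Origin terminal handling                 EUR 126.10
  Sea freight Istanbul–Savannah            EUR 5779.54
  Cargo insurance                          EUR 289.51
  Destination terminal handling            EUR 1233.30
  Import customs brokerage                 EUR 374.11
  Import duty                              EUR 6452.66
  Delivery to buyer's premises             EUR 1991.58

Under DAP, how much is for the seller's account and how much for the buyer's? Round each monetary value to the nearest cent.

Seller: EUR 179395.80; buyer: EUR 6826.77

DAP: the seller bears all costs to the named destination except import duty and clearance.
Seller's account: goods 168775.47 + inland to port 846.75 + export clearance 353.55 + origin terminal 126.10 + freight 5779.54 + insurance 289.51 + destination terminal 1233.30 + delivery 1991.58 = 179395.80
Buyer's account: brokerage 374.11 + duty 6452.66 = 6826.77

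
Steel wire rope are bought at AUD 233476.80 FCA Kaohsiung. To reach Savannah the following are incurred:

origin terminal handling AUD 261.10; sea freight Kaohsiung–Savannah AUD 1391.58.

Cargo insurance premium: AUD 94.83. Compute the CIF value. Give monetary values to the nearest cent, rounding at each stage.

CIF = FCA price + pre-shipment costs + freight + insurance
CIF = 233476.80 + 261.10 + 1391.58 + 94.83 = 235224.31

CIF value: AUD 235224.31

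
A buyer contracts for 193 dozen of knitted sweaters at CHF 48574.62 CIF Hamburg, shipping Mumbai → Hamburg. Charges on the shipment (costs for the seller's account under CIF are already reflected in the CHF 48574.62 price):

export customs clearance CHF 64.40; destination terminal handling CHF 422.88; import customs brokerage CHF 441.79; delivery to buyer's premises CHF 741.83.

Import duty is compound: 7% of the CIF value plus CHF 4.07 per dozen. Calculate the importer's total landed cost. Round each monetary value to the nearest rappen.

CIF: the seller pays costs through ocean freight and marine insurance to the destination port.
Already in the invoice (seller's account under CIF): export clearance — exclude.
The CIF price already equals the CIF value: 48574.62
Ad valorem component: 48574.62 × 7% = 3400.22
Specific component: 193 × 4.07 = 785.51
Import duty = 3400.22 + 785.51 = 4185.73
Buyer bears: destination terminal 422.88 + brokerage 441.79 + delivery 741.83 + duty 4185.73 = 5792.23
Landed cost = invoice 48574.62 + 5792.23 = 54366.85

Total landed cost: CHF 54366.85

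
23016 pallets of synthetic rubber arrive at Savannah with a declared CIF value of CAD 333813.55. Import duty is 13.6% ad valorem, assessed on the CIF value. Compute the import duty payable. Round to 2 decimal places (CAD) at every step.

Import duty = 333813.55 × 13.6% = 45398.64

Import duty: CAD 45398.64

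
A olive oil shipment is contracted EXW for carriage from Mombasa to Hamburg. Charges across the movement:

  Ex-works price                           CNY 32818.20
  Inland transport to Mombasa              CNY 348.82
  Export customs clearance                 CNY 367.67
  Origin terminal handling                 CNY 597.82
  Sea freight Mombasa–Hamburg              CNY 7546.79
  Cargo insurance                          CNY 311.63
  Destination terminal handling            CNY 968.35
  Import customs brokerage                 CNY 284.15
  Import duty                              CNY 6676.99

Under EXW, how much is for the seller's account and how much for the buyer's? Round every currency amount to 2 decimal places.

Seller: CNY 32818.20; buyer: CNY 17102.22

EXW: the seller makes goods available at their premises; the buyer bears all onward costs.
Seller's account: goods 32818.20 = 32818.20
Buyer's account: inland to port 348.82 + export clearance 367.67 + origin terminal 597.82 + freight 7546.79 + insurance 311.63 + destination terminal 968.35 + brokerage 284.15 + duty 6676.99 = 17102.22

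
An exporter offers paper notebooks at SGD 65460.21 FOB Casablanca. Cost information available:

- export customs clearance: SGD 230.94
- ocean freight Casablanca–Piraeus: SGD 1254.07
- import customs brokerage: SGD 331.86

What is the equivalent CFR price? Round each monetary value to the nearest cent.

CFR price: SGD 66714.28

Not relevant to the conversion: export clearance — on the seller under both FOB and CFR; already in the FOB price and stays in the CFR price. brokerage — on the buyer under both terms; not part of either seller's price.
From FOB to CFR, the seller additionally bears: freight.
CFR price = 65460.21 + 1254.07 = 66714.28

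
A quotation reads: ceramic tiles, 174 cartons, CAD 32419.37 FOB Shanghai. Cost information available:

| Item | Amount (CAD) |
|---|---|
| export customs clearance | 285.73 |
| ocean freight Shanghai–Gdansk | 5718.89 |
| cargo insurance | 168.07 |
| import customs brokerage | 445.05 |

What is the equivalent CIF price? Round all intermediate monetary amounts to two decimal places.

CIF price: CAD 38306.33

Not relevant to the conversion: export clearance — on the seller under both FOB and CIF; already in the FOB price and stays in the CIF price. brokerage — on the buyer under both terms; not part of either seller's price.
From FOB to CIF, the seller additionally bears: freight, insurance.
CIF price = 32419.37 + 5718.89 + 168.07 = 38306.33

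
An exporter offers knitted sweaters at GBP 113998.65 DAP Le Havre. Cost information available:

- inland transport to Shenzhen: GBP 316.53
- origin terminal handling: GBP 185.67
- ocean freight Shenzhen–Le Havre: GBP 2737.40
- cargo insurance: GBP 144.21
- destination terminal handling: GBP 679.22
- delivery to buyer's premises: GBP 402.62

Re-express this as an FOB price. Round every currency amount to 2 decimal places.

Not relevant to the conversion: origin terminal, inland to port — on the seller under both DAP and FOB; already in the DAP price and stays in the FOB price.
From DAP to FOB, the seller no longer bears: freight, insurance, destination terminal, delivery.
FOB price = 113998.65 − 2737.40 − 144.21 − 679.22 − 402.62 = 110035.20

FOB price: GBP 110035.20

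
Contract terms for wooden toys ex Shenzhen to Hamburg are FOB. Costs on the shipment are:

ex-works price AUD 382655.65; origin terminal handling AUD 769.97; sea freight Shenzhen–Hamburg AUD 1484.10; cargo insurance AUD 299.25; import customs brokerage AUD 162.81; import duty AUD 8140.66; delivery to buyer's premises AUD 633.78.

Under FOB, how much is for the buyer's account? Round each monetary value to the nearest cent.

FOB: the seller bears costs until goods are on board at the origin port; the buyer bears freight, insurance and all costs thereafter.
Seller's account: goods 382655.65 + origin terminal 769.97 = 383425.62
Buyer's account: freight 1484.10 + insurance 299.25 + brokerage 162.81 + duty 8140.66 + delivery 633.78 = 10720.60

Buyer's account: AUD 10720.60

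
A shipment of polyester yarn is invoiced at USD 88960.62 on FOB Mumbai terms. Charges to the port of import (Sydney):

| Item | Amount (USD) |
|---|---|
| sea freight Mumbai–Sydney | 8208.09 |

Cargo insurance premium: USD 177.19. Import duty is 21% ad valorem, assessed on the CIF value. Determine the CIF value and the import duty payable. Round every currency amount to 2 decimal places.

CIF = FOB price + freight + insurance
CIF = 88960.62 + 8208.09 + 177.19 = 97345.90
Import duty = 97345.90 × 21% = 20442.64

CIF value: USD 97345.90; import duty: USD 20442.64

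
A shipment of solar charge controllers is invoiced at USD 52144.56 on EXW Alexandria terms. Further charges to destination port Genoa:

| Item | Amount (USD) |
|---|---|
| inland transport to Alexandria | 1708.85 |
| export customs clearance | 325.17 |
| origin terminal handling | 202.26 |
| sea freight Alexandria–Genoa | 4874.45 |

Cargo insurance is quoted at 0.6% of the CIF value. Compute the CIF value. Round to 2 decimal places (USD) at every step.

Let C be the CIF value. C = EXW price + pre-shipment costs + freight + 0.6% × C
C − 0.6% × C = 52144.56 + 1708.85 + 325.17 + 202.26 + 4874.45
0.994 × C = 59255.29
C = 59255.29 / 0.994 = 59612.97
Insurance premium = 0.6% × 59612.97 = 357.68

CIF value: USD 59612.97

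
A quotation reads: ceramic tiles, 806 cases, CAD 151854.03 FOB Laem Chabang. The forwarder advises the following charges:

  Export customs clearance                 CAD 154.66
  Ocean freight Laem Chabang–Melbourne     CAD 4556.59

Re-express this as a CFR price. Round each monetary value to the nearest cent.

Not relevant to the conversion: export clearance — on the seller under both FOB and CFR; already in the FOB price and stays in the CFR price.
From FOB to CFR, the seller additionally bears: freight.
CFR price = 151854.03 + 4556.59 = 156410.62

CFR price: CAD 156410.62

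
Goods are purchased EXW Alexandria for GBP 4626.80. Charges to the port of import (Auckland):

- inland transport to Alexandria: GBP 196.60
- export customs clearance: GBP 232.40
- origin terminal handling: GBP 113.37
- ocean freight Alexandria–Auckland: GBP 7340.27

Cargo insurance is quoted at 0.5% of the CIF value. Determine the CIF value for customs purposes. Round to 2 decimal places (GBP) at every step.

CIF value: GBP 12572.30

Let C be the CIF value. C = EXW price + pre-shipment costs + freight + 0.5% × C
C − 0.5% × C = 4626.80 + 196.60 + 232.40 + 113.37 + 7340.27
0.995 × C = 12509.44
C = 12509.44 / 0.995 = 12572.30
Insurance premium = 0.5% × 12572.30 = 62.86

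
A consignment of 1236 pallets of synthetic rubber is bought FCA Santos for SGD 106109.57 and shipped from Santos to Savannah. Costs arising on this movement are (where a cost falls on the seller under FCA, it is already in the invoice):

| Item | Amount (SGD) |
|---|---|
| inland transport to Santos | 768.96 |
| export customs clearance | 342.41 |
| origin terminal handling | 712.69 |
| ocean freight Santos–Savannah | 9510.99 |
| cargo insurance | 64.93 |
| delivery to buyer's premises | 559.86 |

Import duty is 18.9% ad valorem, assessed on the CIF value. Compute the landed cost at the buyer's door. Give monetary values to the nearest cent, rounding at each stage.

Total landed cost: SGD 138957.30

FCA: the seller delivers export-cleared goods to the carrier; the buyer bears costs from that point.
Already in the invoice (seller's account under FCA): inland to port, export clearance — exclude.
CIF value = FCA price + origin terminal + freight + insurance = 106109.57 + 712.69 + 9510.99 + 64.93 = 116398.18
Import duty = 116398.18 × 18.9% = 21999.26
Buyer bears: origin terminal 712.69 + freight 9510.99 + insurance 64.93 + delivery 559.86 + duty 21999.26 = 32847.73
Landed cost = invoice 106109.57 + 32847.73 = 138957.30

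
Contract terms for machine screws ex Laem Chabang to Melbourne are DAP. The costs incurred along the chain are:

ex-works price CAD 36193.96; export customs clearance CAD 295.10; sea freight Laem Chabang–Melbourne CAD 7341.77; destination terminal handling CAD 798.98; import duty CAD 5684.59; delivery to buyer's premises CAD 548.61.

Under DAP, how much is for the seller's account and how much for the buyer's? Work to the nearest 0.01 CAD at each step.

DAP: the seller bears all costs to the named destination except import duty and clearance.
Seller's account: goods 36193.96 + export clearance 295.10 + freight 7341.77 + destination terminal 798.98 + delivery 548.61 = 45178.42
Buyer's account: duty 5684.59 = 5684.59

Seller: CAD 45178.42; buyer: CAD 5684.59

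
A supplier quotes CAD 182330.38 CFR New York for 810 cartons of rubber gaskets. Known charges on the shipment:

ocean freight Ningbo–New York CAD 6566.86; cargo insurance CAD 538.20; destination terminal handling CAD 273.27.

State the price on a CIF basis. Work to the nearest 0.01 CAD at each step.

Not relevant to the conversion: freight — on the seller under both CFR and CIF; already in the CFR price and stays in the CIF price. destination terminal — on the buyer under both terms; not part of either seller's price.
From CFR to CIF, the seller additionally bears: insurance.
CIF price = 182330.38 + 538.20 = 182868.58

CIF price: CAD 182868.58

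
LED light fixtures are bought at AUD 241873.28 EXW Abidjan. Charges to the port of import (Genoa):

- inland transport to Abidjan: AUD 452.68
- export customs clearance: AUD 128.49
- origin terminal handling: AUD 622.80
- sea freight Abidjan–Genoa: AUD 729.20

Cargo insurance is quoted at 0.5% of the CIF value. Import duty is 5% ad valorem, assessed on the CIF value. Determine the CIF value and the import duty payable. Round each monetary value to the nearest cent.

Let C be the CIF value. C = EXW price + pre-shipment costs + freight + 0.5% × C
C − 0.5% × C = 241873.28 + 452.68 + 128.49 + 622.80 + 729.20
0.995 × C = 243806.45
C = 243806.45 / 0.995 = 245031.61
Insurance premium = 0.5% × 245031.61 = 1225.16
Import duty = 245031.61 × 5% = 12251.58

CIF value: AUD 245031.61; import duty: AUD 12251.58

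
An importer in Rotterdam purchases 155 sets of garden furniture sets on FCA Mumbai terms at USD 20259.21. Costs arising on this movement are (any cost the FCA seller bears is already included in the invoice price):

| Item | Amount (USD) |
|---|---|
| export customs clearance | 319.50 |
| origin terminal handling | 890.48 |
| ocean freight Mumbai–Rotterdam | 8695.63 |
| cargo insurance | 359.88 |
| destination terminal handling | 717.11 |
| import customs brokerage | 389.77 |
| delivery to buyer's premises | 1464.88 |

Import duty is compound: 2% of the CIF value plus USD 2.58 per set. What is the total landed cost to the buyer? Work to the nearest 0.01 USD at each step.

Total landed cost: USD 33780.96

FCA: the seller delivers export-cleared goods to the carrier; the buyer bears costs from that point.
Already in the invoice (seller's account under FCA): export clearance — exclude.
CIF value = FCA price + origin terminal + freight + insurance = 20259.21 + 890.48 + 8695.63 + 359.88 = 30205.20
Ad valorem component: 30205.20 × 2% = 604.10
Specific component: 155 × 2.58 = 399.90
Import duty = 604.10 + 399.90 = 1004.00
Buyer bears: origin terminal 890.48 + freight 8695.63 + insurance 359.88 + destination terminal 717.11 + brokerage 389.77 + delivery 1464.88 + duty 1004.00 = 13521.75
Landed cost = invoice 20259.21 + 13521.75 = 33780.96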